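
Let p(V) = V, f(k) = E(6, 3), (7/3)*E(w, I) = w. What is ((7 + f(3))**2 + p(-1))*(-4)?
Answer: -17760/49 ≈ -362.45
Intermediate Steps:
E(w, I) = 3*w/7
f(k) = 18/7 (f(k) = (3/7)*6 = 18/7)
((7 + f(3))**2 + p(-1))*(-4) = ((7 + 18/7)**2 - 1)*(-4) = ((67/7)**2 - 1)*(-4) = (4489/49 - 1)*(-4) = (4440/49)*(-4) = -17760/49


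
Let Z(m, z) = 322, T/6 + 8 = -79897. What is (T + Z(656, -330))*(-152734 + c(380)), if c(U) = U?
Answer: 72994020232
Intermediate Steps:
T = -479430 (T = -48 + 6*(-79897) = -48 - 479382 = -479430)
(T + Z(656, -330))*(-152734 + c(380)) = (-479430 + 322)*(-152734 + 380) = -479108*(-152354) = 72994020232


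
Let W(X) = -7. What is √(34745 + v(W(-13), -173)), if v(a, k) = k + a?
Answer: √34565 ≈ 185.92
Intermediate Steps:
v(a, k) = a + k
√(34745 + v(W(-13), -173)) = √(34745 + (-7 - 173)) = √(34745 - 180) = √34565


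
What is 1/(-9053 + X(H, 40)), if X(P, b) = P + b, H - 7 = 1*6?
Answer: -1/9000 ≈ -0.00011111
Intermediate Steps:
H = 13 (H = 7 + 1*6 = 7 + 6 = 13)
1/(-9053 + X(H, 40)) = 1/(-9053 + (13 + 40)) = 1/(-9053 + 53) = 1/(-9000) = -1/9000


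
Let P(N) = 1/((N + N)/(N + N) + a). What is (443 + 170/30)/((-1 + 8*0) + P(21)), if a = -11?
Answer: -13460/33 ≈ -407.88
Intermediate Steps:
P(N) = -⅒ (P(N) = 1/((N + N)/(N + N) - 11) = 1/((2*N)/((2*N)) - 11) = 1/((2*N)*(1/(2*N)) - 11) = 1/(1 - 11) = 1/(-10) = -⅒)
(443 + 170/30)/((-1 + 8*0) + P(21)) = (443 + 170/30)/((-1 + 8*0) - ⅒) = (443 + 170*(1/30))/((-1 + 0) - ⅒) = (443 + 17/3)/(-1 - ⅒) = 1346/(3*(-11/10)) = (1346/3)*(-10/11) = -13460/33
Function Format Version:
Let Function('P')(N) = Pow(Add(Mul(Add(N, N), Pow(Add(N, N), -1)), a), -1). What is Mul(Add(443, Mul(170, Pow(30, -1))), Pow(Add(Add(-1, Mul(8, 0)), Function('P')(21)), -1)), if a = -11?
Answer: Rational(-13460, 33) ≈ -407.88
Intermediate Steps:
Function('P')(N) = Rational(-1, 10) (Function('P')(N) = Pow(Add(Mul(Add(N, N), Pow(Add(N, N), -1)), -11), -1) = Pow(Add(Mul(Mul(2, N), Pow(Mul(2, N), -1)), -11), -1) = Pow(Add(Mul(Mul(2, N), Mul(Rational(1, 2), Pow(N, -1))), -11), -1) = Pow(Add(1, -11), -1) = Pow(-10, -1) = Rational(-1, 10))
Mul(Add(443, Mul(170, Pow(30, -1))), Pow(Add(Add(-1, Mul(8, 0)), Function('P')(21)), -1)) = Mul(Add(443, Mul(170, Pow(30, -1))), Pow(Add(Add(-1, Mul(8, 0)), Rational(-1, 10)), -1)) = Mul(Add(443, Mul(170, Rational(1, 30))), Pow(Add(Add(-1, 0), Rational(-1, 10)), -1)) = Mul(Add(443, Rational(17, 3)), Pow(Add(-1, Rational(-1, 10)), -1)) = Mul(Rational(1346, 3), Pow(Rational(-11, 10), -1)) = Mul(Rational(1346, 3), Rational(-10, 11)) = Rational(-13460, 33)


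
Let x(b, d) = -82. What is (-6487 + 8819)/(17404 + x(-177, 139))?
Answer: 1166/8661 ≈ 0.13463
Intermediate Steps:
(-6487 + 8819)/(17404 + x(-177, 139)) = (-6487 + 8819)/(17404 - 82) = 2332/17322 = 2332*(1/17322) = 1166/8661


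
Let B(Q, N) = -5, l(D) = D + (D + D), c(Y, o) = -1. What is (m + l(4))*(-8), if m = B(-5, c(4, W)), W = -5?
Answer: -56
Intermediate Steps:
l(D) = 3*D (l(D) = D + 2*D = 3*D)
m = -5
(m + l(4))*(-8) = (-5 + 3*4)*(-8) = (-5 + 12)*(-8) = 7*(-8) = -56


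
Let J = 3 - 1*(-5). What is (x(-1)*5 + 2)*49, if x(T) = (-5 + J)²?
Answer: 2303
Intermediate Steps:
J = 8 (J = 3 + 5 = 8)
x(T) = 9 (x(T) = (-5 + 8)² = 3² = 9)
(x(-1)*5 + 2)*49 = (9*5 + 2)*49 = (45 + 2)*49 = 47*49 = 2303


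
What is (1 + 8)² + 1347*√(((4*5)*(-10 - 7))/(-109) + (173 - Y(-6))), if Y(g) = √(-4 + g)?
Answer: 81 + 1347*√(2092473 - 11881*I*√10)/109 ≈ 17958.0 - 160.48*I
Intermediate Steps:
(1 + 8)² + 1347*√(((4*5)*(-10 - 7))/(-109) + (173 - Y(-6))) = (1 + 8)² + 1347*√(((4*5)*(-10 - 7))/(-109) + (173 - √(-4 - 6))) = 9² + 1347*√((20*(-17))*(-1/109) + (173 - √(-10))) = 81 + 1347*√(-340*(-1/109) + (173 - I*√10)) = 81 + 1347*√(340/109 + (173 - I*√10)) = 81 + 1347*√(19197/109 - I*√10)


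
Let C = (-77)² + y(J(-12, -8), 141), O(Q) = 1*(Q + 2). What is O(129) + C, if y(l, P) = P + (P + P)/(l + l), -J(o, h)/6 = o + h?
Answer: 248087/40 ≈ 6202.2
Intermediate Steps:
J(o, h) = -6*h - 6*o (J(o, h) = -6*(o + h) = -6*(h + o) = -6*h - 6*o)
O(Q) = 2 + Q (O(Q) = 1*(2 + Q) = 2 + Q)
y(l, P) = P + P/l (y(l, P) = P + (2*P)/((2*l)) = P + (2*P)*(1/(2*l)) = P + P/l)
C = 242847/40 (C = (-77)² + (141 + 141/(-6*(-8) - 6*(-12))) = 5929 + (141 + 141/(48 + 72)) = 5929 + (141 + 141/120) = 5929 + (141 + 141*(1/120)) = 5929 + (141 + 47/40) = 5929 + 5687/40 = 242847/40 ≈ 6071.2)
O(129) + C = (2 + 129) + 242847/40 = 131 + 242847/40 = 248087/40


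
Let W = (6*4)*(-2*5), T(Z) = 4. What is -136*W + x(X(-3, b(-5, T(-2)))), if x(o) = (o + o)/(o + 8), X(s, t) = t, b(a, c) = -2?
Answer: 97918/3 ≈ 32639.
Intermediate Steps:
W = -240 (W = 24*(-10) = -240)
x(o) = 2*o/(8 + o) (x(o) = (2*o)/(8 + o) = 2*o/(8 + o))
-136*W + x(X(-3, b(-5, T(-2)))) = -136*(-240) + 2*(-2)/(8 - 2) = 32640 + 2*(-2)/6 = 32640 + 2*(-2)*(⅙) = 32640 - ⅔ = 97918/3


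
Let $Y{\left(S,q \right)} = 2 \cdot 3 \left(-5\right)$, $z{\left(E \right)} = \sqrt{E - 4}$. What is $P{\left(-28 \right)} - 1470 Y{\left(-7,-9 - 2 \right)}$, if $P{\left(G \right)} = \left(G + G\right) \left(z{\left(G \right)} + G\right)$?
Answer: $45668 - 224 i \sqrt{2} \approx 45668.0 - 316.78 i$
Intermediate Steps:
$z{\left(E \right)} = \sqrt{-4 + E}$
$Y{\left(S,q \right)} = -30$ ($Y{\left(S,q \right)} = 6 \left(-5\right) = -30$)
$P{\left(G \right)} = 2 G \left(G + \sqrt{-4 + G}\right)$ ($P{\left(G \right)} = \left(G + G\right) \left(\sqrt{-4 + G} + G\right) = 2 G \left(G + \sqrt{-4 + G}\right)$)
$P{\left(-28 \right)} - 1470 Y{\left(-7,-9 - 2 \right)} = 2 \left(-28\right) \left(-28 + \sqrt{-4 - 28}\right) - -44100 = 2 \left(-28\right) \left(-28 + \sqrt{-32}\right) + 44100 = 2 \left(-28\right) \left(-28 + 4 i \sqrt{2}\right) + 44100 = \left(1568 - 224 i \sqrt{2}\right) + 44100 = 45668 - 224 i \sqrt{2}$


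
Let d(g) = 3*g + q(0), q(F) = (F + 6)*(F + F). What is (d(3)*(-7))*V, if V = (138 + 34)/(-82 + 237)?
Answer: -10836/155 ≈ -69.910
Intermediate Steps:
q(F) = 2*F*(6 + F) (q(F) = (6 + F)*(2*F) = 2*F*(6 + F))
d(g) = 3*g (d(g) = 3*g + 2*0*(6 + 0) = 3*g + 2*0*6 = 3*g + 0 = 3*g)
V = 172/155 ≈ 1.1097
(d(3)*(-7))*V = ((3*3)*(-7))*(172/155) = (9*(-7))*(172/155) = -63*172/155 = -10836/155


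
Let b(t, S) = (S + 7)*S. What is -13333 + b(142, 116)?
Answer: 935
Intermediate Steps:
b(t, S) = S*(7 + S) (b(t, S) = (7 + S)*S = S*(7 + S))
-13333 + b(142, 116) = -13333 + 116*(7 + 116) = -13333 + 116*123 = -13333 + 14268 = 935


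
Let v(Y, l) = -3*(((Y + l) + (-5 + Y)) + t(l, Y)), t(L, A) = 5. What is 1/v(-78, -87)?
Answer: 1/729 ≈ 0.0013717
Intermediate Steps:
v(Y, l) = -6*Y - 3*l (v(Y, l) = -3*(((Y + l) + (-5 + Y)) + 5) = -3*((-5 + l + 2*Y) + 5) = -3*(l + 2*Y) = -6*Y - 3*l)
1/v(-78, -87) = 1/(-6*(-78) - 3*(-87)) = 1/(468 + 261) = 1/729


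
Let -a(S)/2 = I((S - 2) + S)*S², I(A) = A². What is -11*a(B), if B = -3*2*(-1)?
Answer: 79200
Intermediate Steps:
B = 6 (B = -6*(-1) = 6)
a(S) = -2*S²*(-2 + 2*S)² (a(S) = -2*((S - 2) + S)²*S² = -2*((-2 + S) + S)²*S² = -2*(-2 + 2*S)²*S² = -2*S²*(-2 + 2*S)²)
-11*a(B) = -(-88)*6²*(-1 + 6)² = -(-88)*36*5² = -(-88)*36*25 = -11*(-7200) = 79200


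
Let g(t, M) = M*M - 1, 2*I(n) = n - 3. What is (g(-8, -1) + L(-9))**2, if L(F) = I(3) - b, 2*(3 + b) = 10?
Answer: 4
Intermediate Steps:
I(n) = -3/2 + n/2 (I(n) = (n - 3)/2 = (-3 + n)/2 = -3/2 + n/2)
b = 2 (b = -3 + (1/2)*10 = -3 + 5 = 2)
L(F) = -2 (L(F) = (-3/2 + (1/2)*3) - 1*2 = (-3/2 + 3/2) - 2 = 0 - 2 = -2)
g(t, M) = -1 + M**2 (g(t, M) = M**2 - 1 = -1 + M**2)
(g(-8, -1) + L(-9))**2 = ((-1 + (-1)**2) - 2)**2 = ((-1 + 1) - 2)**2 = (0 - 2)**2 = (-2)**2 = 4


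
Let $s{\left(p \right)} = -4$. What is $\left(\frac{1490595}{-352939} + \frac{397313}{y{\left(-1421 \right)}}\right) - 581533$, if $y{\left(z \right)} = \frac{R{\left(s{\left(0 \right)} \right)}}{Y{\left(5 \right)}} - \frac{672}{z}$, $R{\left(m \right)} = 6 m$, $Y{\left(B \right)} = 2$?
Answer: $- \frac{508744500972001}{825877260} \approx -6.1601 \cdot 10^{5}$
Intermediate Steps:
$y{\left(z \right)} = -12 - \frac{672}{z}$ ($y{\left(z \right)} = \frac{6 \left(-4\right)}{2} - \frac{672}{z} = \left(-24\right) \frac{1}{2} - \frac{672}{z} = -12 - \frac{672}{z}$)
$\left(\frac{1490595}{-352939} + \frac{397313}{y{\left(-1421 \right)}}\right) - 581533 = \left(\frac{1490595}{-352939} + \frac{397313}{-12 - \frac{672}{-1421}}\right) - 581533 = \left(1490595 \left(- \frac{1}{352939}\right) + \frac{397313}{-12 - - \frac{96}{203}}\right) - 581533 = \left(- \frac{1490595}{352939} + \frac{397313}{-12 + \frac{96}{203}}\right) - 581533 = \left(- \frac{1490595}{352939} + \frac{397313}{- \frac{2340}{203}}\right) - 581533 = \left(- \frac{1490595}{352939} + 397313 \left(- \frac{203}{2340}\right)\right) - 581533 = \left(- \frac{1490595}{352939} - \frac{80654539}{2340}\right) - 581533 = - \frac{28469620332421}{825877260} - 581533 = - \frac{508744500972001}{825877260}$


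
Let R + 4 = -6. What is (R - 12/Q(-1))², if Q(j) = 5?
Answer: 3844/25 ≈ 153.76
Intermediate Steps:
R = -10 (R = -4 - 6 = -10)
(R - 12/Q(-1))² = (-10 - 12/5)² = (-62/5)² = 3844/25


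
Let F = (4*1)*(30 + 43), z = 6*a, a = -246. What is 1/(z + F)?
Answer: -1/1184 ≈ -0.00084459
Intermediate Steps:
z = -1476 (z = 6*(-246) = -1476)
F = 292 (F = 4*73 = 292)
1/(z + F) = 1/(-1476 + 292) = 1/(-1184) = -1/1184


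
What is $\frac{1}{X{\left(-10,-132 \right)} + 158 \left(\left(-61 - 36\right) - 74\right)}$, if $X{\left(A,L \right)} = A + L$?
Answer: $- \frac{1}{27160} \approx -3.6819 \cdot 10^{-5}$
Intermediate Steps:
$\frac{1}{X{\left(-10,-132 \right)} + 158 \left(\left(-61 - 36\right) - 74\right)} = \frac{1}{\left(-10 - 132\right) + 158 \left(\left(-61 - 36\right) - 74\right)} = \frac{1}{-142 + 158 \left(-97 - 74\right)} = \frac{1}{-142 + 158 \left(-171\right)} = \frac{1}{-142 - 27018} = \frac{1}{-27160} = - \frac{1}{27160}$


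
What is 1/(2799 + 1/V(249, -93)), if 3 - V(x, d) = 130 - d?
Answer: 220/615779 ≈ 0.00035727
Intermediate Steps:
V(x, d) = -127 + d (V(x, d) = 3 - (130 - d) = 3 + (-130 + d) = -127 + d)
1/(2799 + 1/V(249, -93)) = 1/(2799 + 1/(-127 - 93)) = 1/(2799 + 1/(-220)) = 1/(2799 - 1/220) = 1/(615779/220) = 220/615779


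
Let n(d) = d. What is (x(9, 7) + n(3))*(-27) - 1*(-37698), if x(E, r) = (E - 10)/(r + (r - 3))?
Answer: 413814/11 ≈ 37619.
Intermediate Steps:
x(E, r) = (-10 + E)/(-3 + 2*r) (x(E, r) = (-10 + E)/(r + (-3 + r)) = (-10 + E)/(-3 + 2*r))
(x(9, 7) + n(3))*(-27) - 1*(-37698) = ((-10 + 9)/(-3 + 2*7) + 3)*(-27) - 1*(-37698) = (-1/(-3 + 14) + 3)*(-27) + 37698 = (-1/11 + 3)*(-27) + 37698 = (32/11)*(-27) + 37698 = -864/11 + 37698 = 413814/11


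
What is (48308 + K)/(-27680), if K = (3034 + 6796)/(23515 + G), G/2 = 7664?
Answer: -938218737/537587120 ≈ -1.7452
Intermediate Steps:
G = 15328 (G = 2*7664 = 15328)
K = 9830/38843 (K = (3034 + 6796)/(23515 + 15328) = 9830/38843 ≈ 0.25307)
(48308 + K)/(-27680) = (48308 + 9830/38843)/(-27680) = (1876437474/38843)*(-1/27680) = -938218737/537587120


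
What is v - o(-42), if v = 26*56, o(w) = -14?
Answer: 1470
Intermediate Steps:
v = 1456
v - o(-42) = 1456 - 1*(-14) = 1456 + 14 = 1470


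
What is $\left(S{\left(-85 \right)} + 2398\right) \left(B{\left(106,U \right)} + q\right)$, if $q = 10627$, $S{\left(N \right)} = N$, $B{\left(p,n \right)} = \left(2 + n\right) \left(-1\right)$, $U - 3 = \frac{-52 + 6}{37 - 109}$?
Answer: $\frac{98268833}{4} \approx 2.4567 \cdot 10^{7}$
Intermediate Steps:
$U = \frac{131}{36}$ ($U = 3 + \frac{-52 + 6}{37 - 109} = 3 - \frac{46}{-72} = 3 - - \frac{23}{36} = 3 + \frac{23}{36} = \frac{131}{36} \approx 3.6389$)
$B{\left(p,n \right)} = -2 - n$
$\left(S{\left(-85 \right)} + 2398\right) \left(B{\left(106,U \right)} + q\right) = \left(-85 + 2398\right) \left(\left(-2 - \frac{131}{36}\right) + 10627\right) = 2313 \left(\left(-2 - \frac{131}{36}\right) + 10627\right) = 2313 \left(- \frac{203}{36} + 10627\right) = 2313 \cdot \frac{382369}{36} = \frac{98268833}{4}$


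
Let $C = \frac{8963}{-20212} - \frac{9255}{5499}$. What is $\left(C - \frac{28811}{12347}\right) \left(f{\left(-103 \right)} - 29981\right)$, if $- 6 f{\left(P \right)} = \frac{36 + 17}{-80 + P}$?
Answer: $\frac{67159649302823750765}{502268038263576} \approx 1.3371 \cdot 10^{5}$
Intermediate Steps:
$f{\left(P \right)} = - \frac{53}{6 \left(-80 + P\right)}$ ($f{\left(P \right)} = - \frac{\left(36 + 17\right) \frac{1}{-80 + P}}{6} = - \frac{53 \frac{1}{-80 + P}}{6} = - \frac{53}{6 \left(-80 + P\right)}$)
$C = - \frac{78783199}{37048596}$ ($C = 8963 \left(- \frac{1}{20212}\right) - \frac{3085}{1833} = - \frac{8963}{20212} - \frac{3085}{1833} = - \frac{78783199}{37048596} \approx -2.1265$)
$\left(C - \frac{28811}{12347}\right) \left(f{\left(-103 \right)} - 29981\right) = \left(- \frac{78783199}{37048596} - \frac{28811}{12347}\right) \left(- \frac{53}{-480 + 6 \left(-103\right)} - 29981\right) = \left(- \frac{78783199}{37048596} - \frac{28811}{12347}\right) \left(- \frac{53}{-480 - 618} - 29981\right) = \left(- \frac{78783199}{37048596} - \frac{28811}{12347}\right) \left(- \frac{53}{-1098} - 29981\right) = - \frac{2040143257409 \left(\left(-53\right) \left(- \frac{1}{1098}\right) - 29981\right)}{457439014812} = - \frac{2040143257409 \left(\frac{53}{1098} - 29981\right)}{457439014812} = \left(- \frac{2040143257409}{457439014812}\right) \left(- \frac{32919085}{1098}\right) = \frac{67159649302823750765}{502268038263576}$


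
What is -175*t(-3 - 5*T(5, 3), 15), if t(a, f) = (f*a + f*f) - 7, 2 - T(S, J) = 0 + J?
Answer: -43400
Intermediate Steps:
T(S, J) = 2 - J (T(S, J) = 2 - (0 + J) = 2 - J)
t(a, f) = -7 + f² + a*f (t(a, f) = (a*f + f²) - 7 = (f² + a*f) - 7 = -7 + f² + a*f)
-175*t(-3 - 5*T(5, 3), 15) = -175*(-7 + 15² + (-3 - 5*(2 - 1*3))*15) = -175*(-7 + 225 + (-3 - 5*(2 - 3))*15) = -175*(-7 + 225 + (-3 - 5*(-1))*15) = -175*(-7 + 225 + (-3 + 5)*15) = -175*(-7 + 225 + 2*15) = -175*(-7 + 225 + 30) = -175*248 = -43400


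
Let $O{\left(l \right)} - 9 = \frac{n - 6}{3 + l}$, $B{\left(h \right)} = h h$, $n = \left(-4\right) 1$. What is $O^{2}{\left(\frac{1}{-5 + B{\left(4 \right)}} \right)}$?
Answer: $\frac{9604}{289} \approx 33.232$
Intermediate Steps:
$n = -4$
$B{\left(h \right)} = h^{2}$
$O{\left(l \right)} = 9 - \frac{10}{3 + l}$ ($O{\left(l \right)} = 9 + \frac{-4 - 6}{3 + l} = 9 - \frac{10}{3 + l}$)
$O^{2}{\left(\frac{1}{-5 + B{\left(4 \right)}} \right)} = \left(\frac{17 + \frac{9}{-5 + 4^{2}}}{3 + \frac{1}{-5 + 4^{2}}}\right)^{2} = \left(\frac{17 + \frac{9}{-5 + 16}}{3 + \frac{1}{-5 + 16}}\right)^{2} = \left(\frac{17 + \frac{9}{11}}{3 + \frac{1}{11}}\right)^{2} = \left(\frac{17 + 9 \cdot \frac{1}{11}}{3 + \frac{1}{11}}\right)^{2} = \left(\frac{17 + \frac{9}{11}}{\frac{34}{11}}\right)^{2} = \left(\frac{11}{34} \cdot \frac{196}{11}\right)^{2} = \left(\frac{98}{17}\right)^{2} = \frac{9604}{289}$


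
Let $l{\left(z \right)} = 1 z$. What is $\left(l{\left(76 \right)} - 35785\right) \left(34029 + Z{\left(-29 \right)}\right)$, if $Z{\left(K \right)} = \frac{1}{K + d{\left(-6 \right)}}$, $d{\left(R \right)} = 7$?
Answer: $- \frac{26733078633}{22} \approx -1.2151 \cdot 10^{9}$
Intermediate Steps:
$l{\left(z \right)} = z$
$Z{\left(K \right)} = \frac{1}{7 + K}$ ($Z{\left(K \right)} = \frac{1}{K + 7} = \frac{1}{7 + K}$)
$\left(l{\left(76 \right)} - 35785\right) \left(34029 + Z{\left(-29 \right)}\right) = \left(76 - 35785\right) \left(34029 + \frac{1}{7 - 29}\right) = - 35709 \left(34029 + \frac{1}{-22}\right) = - 35709 \left(34029 - \frac{1}{22}\right) = \left(-35709\right) \frac{748637}{22} = - \frac{26733078633}{22}$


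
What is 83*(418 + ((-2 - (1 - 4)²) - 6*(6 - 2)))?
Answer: 31789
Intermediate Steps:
83*(418 + ((-2 - (1 - 4)²) - 6*(6 - 2))) = 83*(418 + ((-2 - 1*(-3)²) - 6*4)) = 83*(418 + ((-2 - 1*9) - 24)) = 83*(418 + ((-2 - 9) - 24)) = 83*(418 + (-11 - 24)) = 83*(418 - 35) = 83*383 = 31789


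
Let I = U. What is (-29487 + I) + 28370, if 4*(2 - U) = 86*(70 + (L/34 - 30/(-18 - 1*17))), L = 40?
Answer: -316983/119 ≈ -2663.7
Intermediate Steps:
U = -184060/119 (U = 2 - 43*(70 + (40/34 - 30/(-18 - 1*17)))/2 = 2 - 43*(70 + (40*(1/34) - 30/(-18 - 17)))/2 = 2 - 43*(70 + (20/17 - 30/(-35)))/2 = 2 - 43*(70 + (20/17 - 30*(-1/35)))/2 = 2 - 43*(70 + (20/17 + 6/7))/2 = 2 - 43*(70 + 242/119)/2 = 2 - 43*8572/(2*119) = 2 - ¼*737192/119 = 2 - 184298/119 = -184060/119 ≈ -1546.7)
I = -184060/119 ≈ -1546.7
(-29487 + I) + 28370 = (-29487 - 184060/119) + 28370 = -3693013/119 + 28370 = -316983/119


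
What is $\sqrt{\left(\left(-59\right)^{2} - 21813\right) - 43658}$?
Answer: $i \sqrt{61990} \approx 248.98 i$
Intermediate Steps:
$\sqrt{\left(\left(-59\right)^{2} - 21813\right) - 43658} = \sqrt{\left(3481 - 21813\right) - 43658} = \sqrt{-18332 - 43658} = \sqrt{-61990} = i \sqrt{61990}$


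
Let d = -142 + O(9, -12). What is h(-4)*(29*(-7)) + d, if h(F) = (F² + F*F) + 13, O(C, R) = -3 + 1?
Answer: -9279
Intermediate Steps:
O(C, R) = -2
h(F) = 13 + 2*F² (h(F) = (F² + F²) + 13 = 2*F² + 13 = 13 + 2*F²)
d = -144 (d = -142 - 2 = -144)
h(-4)*(29*(-7)) + d = (13 + 2*(-4)²)*(29*(-7)) - 144 = (13 + 2*16)*(-203) - 144 = (13 + 32)*(-203) - 144 = 45*(-203) - 144 = -9135 - 144 = -9279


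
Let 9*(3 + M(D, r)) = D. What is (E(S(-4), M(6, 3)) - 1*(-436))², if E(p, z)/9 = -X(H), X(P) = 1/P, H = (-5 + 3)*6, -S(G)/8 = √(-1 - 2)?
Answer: 3052009/16 ≈ 1.9075e+5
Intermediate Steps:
M(D, r) = -3 + D/9
S(G) = -8*I*√3 (S(G) = -8*√(-1 - 2) = -8*I*√3)
H = -12 (H = -2*6 = -12)
E(p, z) = ¾ (E(p, z) = 9*(-1/(-12)) = 9*(-1*(-1/12)) = 9*(1/12) = ¾)
(E(S(-4), M(6, 3)) - 1*(-436))² = (¾ - 1*(-436))² = (¾ + 436)² = (1747/4)² = 3052009/16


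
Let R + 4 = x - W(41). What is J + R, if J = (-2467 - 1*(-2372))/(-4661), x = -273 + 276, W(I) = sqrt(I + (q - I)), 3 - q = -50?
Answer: -4566/4661 - sqrt(53) ≈ -8.2597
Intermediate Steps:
q = 53 (q = 3 - 1*(-50) = 3 + 50 = 53)
W(I) = sqrt(53) (W(I) = sqrt(I + (53 - I)) = sqrt(53))
x = 3
R = -1 - sqrt(53) (R = -4 + (3 - sqrt(53)) = -1 - sqrt(53) ≈ -8.2801)
J = 95/4661 (J = (-2467 + 2372)*(-1/4661) = -95*(-1/4661) = 95/4661 ≈ 0.020382)
J + R = 95/4661 + (-1 - sqrt(53)) = -4566/4661 - sqrt(53)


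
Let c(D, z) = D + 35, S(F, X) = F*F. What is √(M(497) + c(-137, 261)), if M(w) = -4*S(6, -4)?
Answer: I*√246 ≈ 15.684*I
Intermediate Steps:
S(F, X) = F²
M(w) = -144 (M(w) = -4*6² = -4*36 = -144)
c(D, z) = 35 + D
√(M(497) + c(-137, 261)) = √(-144 + (35 - 137)) = √(-144 - 102) = √(-246) = I*√246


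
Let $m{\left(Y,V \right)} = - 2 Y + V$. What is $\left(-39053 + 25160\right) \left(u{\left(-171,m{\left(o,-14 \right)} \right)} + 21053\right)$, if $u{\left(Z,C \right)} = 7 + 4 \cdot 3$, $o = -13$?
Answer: $-292753296$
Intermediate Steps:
$m{\left(Y,V \right)} = V - 2 Y$
$u{\left(Z,C \right)} = 19$ ($u{\left(Z,C \right)} = 7 + 12 = 19$)
$\left(-39053 + 25160\right) \left(u{\left(-171,m{\left(o,-14 \right)} \right)} + 21053\right) = \left(-39053 + 25160\right) \left(19 + 21053\right) = \left(-13893\right) 21072 = -292753296$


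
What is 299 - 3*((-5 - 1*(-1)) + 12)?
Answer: 275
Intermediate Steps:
299 - 3*((-5 - 1*(-1)) + 12) = 299 - 3*((-5 + 1) + 12) = 299 - 3*(-4 + 12) = 299 - 3*8 = 299 - 24 = 275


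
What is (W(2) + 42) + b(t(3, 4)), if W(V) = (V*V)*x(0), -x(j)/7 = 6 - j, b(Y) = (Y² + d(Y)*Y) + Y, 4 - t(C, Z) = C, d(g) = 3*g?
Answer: -121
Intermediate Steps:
t(C, Z) = 4 - C
b(Y) = Y + 4*Y² (b(Y) = (Y² + (3*Y)*Y) + Y = (Y² + 3*Y²) + Y = 4*Y² + Y = Y + 4*Y²)
x(j) = -42 + 7*j (x(j) = -7*(6 - j) = -42 + 7*j)
W(V) = -42*V² (W(V) = (V*V)*(-42 + 7*0) = V²*(-42 + 0) = V²*(-42) = -42*V²)
(W(2) + 42) + b(t(3, 4)) = (-42*2² + 42) + (4 - 1*3)*(1 + 4*(4 - 1*3)) = (-42*4 + 42) + (4 - 3)*(1 + 4*(4 - 3)) = (-168 + 42) + 1*(1 + 4*1) = -126 + 1*(1 + 4) = -126 + 1*5 = -126 + 5 = -121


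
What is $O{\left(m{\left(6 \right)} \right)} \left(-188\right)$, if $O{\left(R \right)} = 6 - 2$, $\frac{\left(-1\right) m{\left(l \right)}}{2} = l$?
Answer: $-752$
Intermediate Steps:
$m{\left(l \right)} = - 2 l$
$O{\left(R \right)} = 4$
$O{\left(m{\left(6 \right)} \right)} \left(-188\right) = 4 \left(-188\right) = -752$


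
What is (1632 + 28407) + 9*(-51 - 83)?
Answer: 28833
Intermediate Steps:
(1632 + 28407) + 9*(-51 - 83) = 30039 + 9*(-134) = 30039 - 1206 = 28833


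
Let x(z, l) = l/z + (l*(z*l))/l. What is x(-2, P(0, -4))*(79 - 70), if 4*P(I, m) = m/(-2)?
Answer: -45/4 ≈ -11.250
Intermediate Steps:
P(I, m) = -m/8 (P(I, m) = (m/(-2))/4 = (m*(-1/2))/4 = (-m/2)/4 = -m/8)
x(z, l) = l*z + l/z (x(z, l) = l/z + (l*(l*z))/l = l/z + (z*l**2)/l = l/z + l*z = l*z + l/z)
x(-2, P(0, -4))*(79 - 70) = (-1/8*(-4)*(-2) - 1/8*(-4)/(-2))*(79 - 70) = ((1/2)*(-2) + (1/2)*(-1/2))*9 = (-1 - 1/4)*9 = -5/4*9 = -45/4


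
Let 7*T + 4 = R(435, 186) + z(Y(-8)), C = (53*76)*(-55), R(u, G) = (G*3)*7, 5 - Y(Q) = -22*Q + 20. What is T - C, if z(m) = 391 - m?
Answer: 1555264/7 ≈ 2.2218e+5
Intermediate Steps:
Y(Q) = -15 + 22*Q (Y(Q) = 5 - (-22*Q + 20) = 5 - (20 - 22*Q) = 5 + (-20 + 22*Q) = -15 + 22*Q)
R(u, G) = 21*G (R(u, G) = (3*G)*7 = 21*G)
C = -221540 (C = 4028*(-55) = -221540)
T = 4484/7 (T = -4/7 + (21*186 + (391 - (-15 + 22*(-8))))/7 = -4/7 + (3906 + (391 - (-15 - 176)))/7 = -4/7 + (3906 + (391 - 1*(-191)))/7 = -4/7 + (3906 + (391 + 191))/7 = -4/7 + (3906 + 582)/7 = -4/7 + (1/7)*4488 = -4/7 + 4488/7 = 4484/7 ≈ 640.57)
T - C = 4484/7 - 1*(-221540) = 4484/7 + 221540 = 1555264/7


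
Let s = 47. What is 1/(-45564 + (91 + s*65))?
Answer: -1/42418 ≈ -2.3575e-5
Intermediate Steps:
1/(-45564 + (91 + s*65)) = 1/(-45564 + (91 + 47*65)) = 1/(-45564 + (91 + 3055)) = 1/(-45564 + 3146) = 1/(-42418) = -1/42418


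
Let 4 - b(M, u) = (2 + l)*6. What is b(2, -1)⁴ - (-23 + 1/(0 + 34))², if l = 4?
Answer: 1211543895/1156 ≈ 1.0480e+6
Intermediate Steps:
b(M, u) = -32 (b(M, u) = 4 - (2 + 4)*6 = 4 - 6*6 = 4 - 1*36 = 4 - 36 = -32)
b(2, -1)⁴ - (-23 + 1/(0 + 34))² = (-32)⁴ - (-23 + 1/(0 + 34))² = 1048576 - (-23 + 1/34)² = 1048576 - (-781/34)² = 1048576 - 1*609961/1156 = 1048576 - 609961/1156 = 1211543895/1156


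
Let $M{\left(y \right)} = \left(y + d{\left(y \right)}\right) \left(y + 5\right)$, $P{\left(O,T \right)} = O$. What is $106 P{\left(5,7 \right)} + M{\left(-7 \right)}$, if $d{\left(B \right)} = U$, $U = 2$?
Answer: $540$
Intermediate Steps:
$d{\left(B \right)} = 2$
$M{\left(y \right)} = \left(2 + y\right) \left(5 + y\right)$ ($M{\left(y \right)} = \left(y + 2\right) \left(y + 5\right) = \left(2 + y\right) \left(5 + y\right)$)
$106 P{\left(5,7 \right)} + M{\left(-7 \right)} = 106 \cdot 5 + \left(10 + \left(-7\right)^{2} + 7 \left(-7\right)\right) = 530 + \left(10 + 49 - 49\right) = 530 + 10 = 540$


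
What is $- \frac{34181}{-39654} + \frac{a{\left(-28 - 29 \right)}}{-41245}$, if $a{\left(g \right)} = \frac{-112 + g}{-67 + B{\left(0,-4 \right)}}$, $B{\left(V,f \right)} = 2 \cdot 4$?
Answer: $\frac{83171223829}{96496224570} \approx 0.86191$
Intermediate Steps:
$B{\left(V,f \right)} = 8$
$a{\left(g \right)} = \frac{112}{59} - \frac{g}{59}$ ($a{\left(g \right)} = \frac{-112 + g}{-67 + 8} = \frac{-112 + g}{-59} = \left(-112 + g\right) \left(- \frac{1}{59}\right) = \frac{112}{59} - \frac{g}{59}$)
$- \frac{34181}{-39654} + \frac{a{\left(-28 - 29 \right)}}{-41245} = - \frac{34181}{-39654} + \frac{\frac{112}{59} - \frac{-28 - 29}{59}}{-41245} = \left(-34181\right) \left(- \frac{1}{39654}\right) + \left(\frac{112}{59} - - \frac{57}{59}\right) \left(- \frac{1}{41245}\right) = \frac{34181}{39654} + \left(\frac{112}{59} + \frac{57}{59}\right) \left(- \frac{1}{41245}\right) = \frac{34181}{39654} + \frac{169}{59} \left(- \frac{1}{41245}\right) = \frac{34181}{39654} - \frac{169}{2433455} = \frac{83171223829}{96496224570}$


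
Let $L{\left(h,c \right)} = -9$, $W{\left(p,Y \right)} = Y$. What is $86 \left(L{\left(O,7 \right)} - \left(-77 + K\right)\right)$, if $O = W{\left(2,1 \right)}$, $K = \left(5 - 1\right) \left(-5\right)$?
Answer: $7568$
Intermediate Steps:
$K = -20$ ($K = 4 \left(-5\right) = -20$)
$O = 1$
$86 \left(L{\left(O,7 \right)} - \left(-77 + K\right)\right) = 86 \left(-9 + \left(77 - -20\right)\right) = 86 \left(-9 + \left(77 + 20\right)\right) = 86 \left(-9 + 97\right) = 86 \cdot 88 = 7568$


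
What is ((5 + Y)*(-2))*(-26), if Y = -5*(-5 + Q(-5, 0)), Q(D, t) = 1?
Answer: 1300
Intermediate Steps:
Y = 20 (Y = -5*(-5 + 1) = -5*(-4) = 20)
((5 + Y)*(-2))*(-26) = ((5 + 20)*(-2))*(-26) = (25*(-2))*(-26) = -50*(-26) = 1300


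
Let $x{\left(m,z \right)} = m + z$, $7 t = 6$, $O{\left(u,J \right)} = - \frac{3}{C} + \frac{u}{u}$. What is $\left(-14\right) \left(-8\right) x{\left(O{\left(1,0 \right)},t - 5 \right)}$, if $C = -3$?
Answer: $-240$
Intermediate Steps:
$O{\left(u,J \right)} = 2$ ($O{\left(u,J \right)} = - \frac{3}{-3} + \frac{u}{u} = \left(-3\right) \left(- \frac{1}{3}\right) + 1 = 1 + 1 = 2$)
$t = \frac{6}{7}$ ($t = \frac{1}{7} \cdot 6 = \frac{6}{7} \approx 0.85714$)
$\left(-14\right) \left(-8\right) x{\left(O{\left(1,0 \right)},t - 5 \right)} = \left(-14\right) \left(-8\right) \left(2 + \left(\frac{6}{7} - 5\right)\right) = 112 \left(2 - \frac{29}{7}\right) = 112 \left(- \frac{15}{7}\right) = -240$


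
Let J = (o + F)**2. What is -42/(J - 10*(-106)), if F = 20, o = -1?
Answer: -6/203 ≈ -0.029557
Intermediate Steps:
J = 361 (J = (-1 + 20)**2 = 19**2 = 361)
-42/(J - 10*(-106)) = -42/(361 - 10*(-106)) = -42/(361 + 1060) = -42/1421 = (1/1421)*(-42) = -6/203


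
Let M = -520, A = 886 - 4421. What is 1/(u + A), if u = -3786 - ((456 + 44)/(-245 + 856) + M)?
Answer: -611/4155911 ≈ -0.00014702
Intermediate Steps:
A = -3535
u = -1996026/611 (u = -3786 - ((456 + 44)/(-245 + 856) - 520) = -3786 - (500/611 - 520) = -3786 - 1*(-317220/611) = -3786 + 317220/611 = -1996026/611 ≈ -3266.8)
1/(u + A) = 1/(-1996026/611 - 3535) = 1/(-4155911/611) = -611/4155911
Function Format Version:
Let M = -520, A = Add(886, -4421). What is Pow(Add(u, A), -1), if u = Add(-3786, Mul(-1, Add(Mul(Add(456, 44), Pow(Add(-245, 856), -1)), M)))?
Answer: Rational(-611, 4155911) ≈ -0.00014702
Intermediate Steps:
A = -3535
u = Rational(-1996026, 611) (u = Add(-3786, Mul(-1, Add(Mul(Add(456, 44), Pow(Add(-245, 856), -1)), -520))) = Add(-3786, Mul(-1, Add(Mul(500, Pow(611, -1)), -520))) = Add(-3786, Mul(-1, Add(Mul(500, Rational(1, 611)), -520))) = Add(-3786, Mul(-1, Add(Rational(500, 611), -520))) = Add(-3786, Mul(-1, Rational(-317220, 611))) = Add(-3786, Rational(317220, 611)) = Rational(-1996026, 611) ≈ -3266.8)
Pow(Add(u, A), -1) = Pow(Add(Rational(-1996026, 611), -3535), -1) = Pow(Rational(-4155911, 611), -1) = Rational(-611, 4155911)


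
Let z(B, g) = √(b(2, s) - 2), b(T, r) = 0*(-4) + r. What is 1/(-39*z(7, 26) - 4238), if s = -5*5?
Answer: I/(13*(-326*I + 9*√3)) ≈ -0.00023542 + 1.1257e-5*I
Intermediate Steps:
s = -25
b(T, r) = r (b(T, r) = 0 + r = r)
z(B, g) = 3*I*√3 (z(B, g) = √(-25 - 2) = √(-27) = 3*I*√3)
1/(-39*z(7, 26) - 4238) = 1/(-117*I*√3 - 4238) = 1/(-4238 - 117*I*√3)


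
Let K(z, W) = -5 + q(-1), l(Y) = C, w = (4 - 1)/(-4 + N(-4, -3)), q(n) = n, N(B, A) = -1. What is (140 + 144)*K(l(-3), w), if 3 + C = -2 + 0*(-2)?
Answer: -1704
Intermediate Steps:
C = -5 (C = -3 + (-2 + 0*(-2)) = -3 + (-2 + 0) = -3 - 2 = -5)
w = -⅗ (w = (4 - 1)/(-4 - 1) = 3/(-5) = 3*(-⅕) = -⅗ ≈ -0.60000)
l(Y) = -5
K(z, W) = -6 (K(z, W) = -5 - 1 = -6)
(140 + 144)*K(l(-3), w) = (140 + 144)*(-6) = 284*(-6) = -1704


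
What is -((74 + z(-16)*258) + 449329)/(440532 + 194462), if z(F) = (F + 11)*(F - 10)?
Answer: -482943/634994 ≈ -0.76055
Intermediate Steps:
z(F) = (-10 + F)*(11 + F) (z(F) = (11 + F)*(-10 + F) = (-10 + F)*(11 + F))
-((74 + z(-16)*258) + 449329)/(440532 + 194462) = -((74 + (-110 - 16 + (-16)**2)*258) + 449329)/(440532 + 194462) = -((74 + (-110 - 16 + 256)*258) + 449329)/634994 = -((74 + 130*258) + 449329)/634994 = -((74 + 33540) + 449329)/634994 = -(33614 + 449329)/634994 = -482943/634994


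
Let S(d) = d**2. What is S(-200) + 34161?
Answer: 74161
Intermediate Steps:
S(-200) + 34161 = (-200)**2 + 34161 = 40000 + 34161 = 74161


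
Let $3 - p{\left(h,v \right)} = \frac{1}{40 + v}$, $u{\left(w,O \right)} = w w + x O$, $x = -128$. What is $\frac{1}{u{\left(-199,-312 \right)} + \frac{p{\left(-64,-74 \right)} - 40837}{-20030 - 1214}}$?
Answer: $\frac{722296}{57450645307} \approx 1.2572 \cdot 10^{-5}$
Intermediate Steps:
$u{\left(w,O \right)} = w^{2} - 128 O$ ($u{\left(w,O \right)} = w w - 128 O = w^{2} - 128 O$)
$p{\left(h,v \right)} = 3 - \frac{1}{40 + v}$
$\frac{1}{u{\left(-199,-312 \right)} + \frac{p{\left(-64,-74 \right)} - 40837}{-20030 - 1214}} = \frac{1}{\left(\left(-199\right)^{2} - -39936\right) + \frac{\frac{119 + 3 \left(-74\right)}{40 - 74} - 40837}{-20030 - 1214}} = \frac{1}{\left(39601 + 39936\right) + \frac{\frac{119 - 222}{-34} - 40837}{-21244}} = \frac{1}{79537 + \left(\left(- \frac{1}{34}\right) \left(-103\right) - 40837\right) \left(- \frac{1}{21244}\right)} = \frac{1}{79537 + \left(\frac{103}{34} - 40837\right) \left(- \frac{1}{21244}\right)} = \frac{1}{79537 - - \frac{1388355}{722296}} = \frac{1}{79537 + \frac{1388355}{722296}} = \frac{1}{\frac{57450645307}{722296}} = \frac{722296}{57450645307}$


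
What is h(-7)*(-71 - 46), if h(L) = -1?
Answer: 117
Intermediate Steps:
h(-7)*(-71 - 46) = -(-71 - 46) = -1*(-117) = 117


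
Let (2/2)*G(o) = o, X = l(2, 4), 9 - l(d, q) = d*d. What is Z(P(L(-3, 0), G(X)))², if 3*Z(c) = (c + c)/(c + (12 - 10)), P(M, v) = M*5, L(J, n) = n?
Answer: 0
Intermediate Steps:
l(d, q) = 9 - d² (l(d, q) = 9 - d*d = 9 - d²)
X = 5 (X = 9 - 1*2² = 9 - 1*4 = 9 - 4 = 5)
G(o) = o
P(M, v) = 5*M
Z(c) = 2*c/(3*(2 + c)) (Z(c) = ((c + c)/(c + (12 - 10)))/3 = ((2*c)/(c + 2))/3 = ((2*c)/(2 + c))/3 = (2*c/(2 + c))/3 = 2*c/(3*(2 + c)))
Z(P(L(-3, 0), G(X)))² = (2*(5*0)/(3*(2 + 5*0)))² = ((⅔)*0/(2 + 0))² = ((⅔)*0/2)² = ((⅔)*0*(½))² = 0² = 0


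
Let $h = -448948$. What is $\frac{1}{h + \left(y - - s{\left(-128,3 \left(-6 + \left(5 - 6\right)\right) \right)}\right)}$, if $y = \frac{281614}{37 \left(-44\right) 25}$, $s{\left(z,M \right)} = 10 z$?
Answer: $- \frac{20350}{9162280607} \approx -2.2211 \cdot 10^{-6}$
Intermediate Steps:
$y = - \frac{140807}{20350}$ ($y = \frac{281614}{\left(-1628\right) 25} = \frac{281614}{-40700} = 281614 \left(- \frac{1}{40700}\right) = - \frac{140807}{20350} \approx -6.9193$)
$\frac{1}{h + \left(y - - s{\left(-128,3 \left(-6 + \left(5 - 6\right)\right) \right)}\right)} = \frac{1}{-448948 - \left(\frac{140807}{20350} - 10 \left(-128\right)\right)} = \frac{1}{-448948 - \left(\frac{140807}{20350} - -1280\right)} = \frac{1}{-448948 - \frac{26188807}{20350}} = \frac{1}{- \frac{9162280607}{20350}} = - \frac{20350}{9162280607}$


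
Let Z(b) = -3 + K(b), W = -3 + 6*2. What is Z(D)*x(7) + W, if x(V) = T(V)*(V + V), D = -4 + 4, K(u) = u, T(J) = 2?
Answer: -75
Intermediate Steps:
W = 9 (W = -3 + 12 = 9)
D = 0
x(V) = 4*V (x(V) = 2*(V + V) = 2*(2*V) = 4*V)
Z(b) = -3 + b
Z(D)*x(7) + W = (-3 + 0)*(4*7) + 9 = -3*28 + 9 = -84 + 9 = -75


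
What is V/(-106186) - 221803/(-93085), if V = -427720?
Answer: 31683344779/4942161905 ≈ 6.4108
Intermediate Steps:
V/(-106186) - 221803/(-93085) = -427720/(-106186) - 221803/(-93085) = -427720*(-1/106186) - 221803*(-1/93085) = 213860/53093 + 221803/93085 = 31683344779/4942161905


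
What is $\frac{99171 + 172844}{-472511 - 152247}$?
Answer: $- \frac{272015}{624758} \approx -0.43539$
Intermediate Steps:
$\frac{99171 + 172844}{-472511 - 152247} = \frac{272015}{-624758} = 272015 \left(- \frac{1}{624758}\right) = - \frac{272015}{624758}$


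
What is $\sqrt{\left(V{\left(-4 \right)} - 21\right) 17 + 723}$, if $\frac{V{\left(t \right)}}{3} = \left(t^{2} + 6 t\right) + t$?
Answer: $i \sqrt{246} \approx 15.684 i$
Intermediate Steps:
$V{\left(t \right)} = 3 t^{2} + 21 t$ ($V{\left(t \right)} = 3 \left(\left(t^{2} + 6 t\right) + t\right) = 3 \left(t^{2} + 7 t\right) = 3 t^{2} + 21 t$)
$\sqrt{\left(V{\left(-4 \right)} - 21\right) 17 + 723} = \sqrt{\left(3 \left(-4\right) \left(7 - 4\right) - 21\right) 17 + 723} = \sqrt{\left(3 \left(-4\right) 3 - 21\right) 17 + 723} = \sqrt{\left(-36 - 21\right) 17 + 723} = \sqrt{\left(-57\right) 17 + 723} = \sqrt{-969 + 723} = \sqrt{-246} = i \sqrt{246}$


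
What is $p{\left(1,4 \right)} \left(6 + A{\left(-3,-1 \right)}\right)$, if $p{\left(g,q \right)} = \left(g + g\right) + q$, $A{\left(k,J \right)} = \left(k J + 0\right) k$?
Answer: $-18$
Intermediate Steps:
$A{\left(k,J \right)} = J k^{2}$ ($A{\left(k,J \right)} = \left(J k + 0\right) k = J k k = J k^{2}$)
$p{\left(g,q \right)} = q + 2 g$ ($p{\left(g,q \right)} = 2 g + q = q + 2 g$)
$p{\left(1,4 \right)} \left(6 + A{\left(-3,-1 \right)}\right) = \left(4 + 2 \cdot 1\right) \left(6 - \left(-3\right)^{2}\right) = \left(4 + 2\right) \left(6 - 9\right) = 6 \left(6 - 9\right) = 6 \left(-3\right) = -18$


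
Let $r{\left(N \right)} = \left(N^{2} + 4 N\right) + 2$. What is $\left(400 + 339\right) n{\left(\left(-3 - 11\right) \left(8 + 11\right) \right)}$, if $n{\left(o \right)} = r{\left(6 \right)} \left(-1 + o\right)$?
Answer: $-12233406$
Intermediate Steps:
$r{\left(N \right)} = 2 + N^{2} + 4 N$
$n{\left(o \right)} = -62 + 62 o$ ($n{\left(o \right)} = \left(2 + 6^{2} + 4 \cdot 6\right) \left(-1 + o\right) = \left(2 + 36 + 24\right) \left(-1 + o\right) = 62 \left(-1 + o\right) = -62 + 62 o$)
$\left(400 + 339\right) n{\left(\left(-3 - 11\right) \left(8 + 11\right) \right)} = \left(400 + 339\right) \left(-62 + 62 \left(-3 - 11\right) \left(8 + 11\right)\right) = 739 \left(-62 + 62 \left(\left(-14\right) 19\right)\right) = 739 \left(-62 + 62 \left(-266\right)\right) = 739 \left(-62 - 16492\right) = 739 \left(-16554\right) = -12233406$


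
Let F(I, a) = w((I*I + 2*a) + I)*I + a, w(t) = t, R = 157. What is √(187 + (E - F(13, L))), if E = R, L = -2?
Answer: 4*I*√123 ≈ 44.362*I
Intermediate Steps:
F(I, a) = a + I*(I + I² + 2*a) (F(I, a) = ((I*I + 2*a) + I)*I + a = ((I² + 2*a) + I)*I + a = (I + I² + 2*a)*I + a = I*(I + I² + 2*a) + a = a + I*(I + I² + 2*a))
E = 157
√(187 + (E - F(13, L))) = √(187 + (157 - (-2 + 13*(13 + 13² + 2*(-2))))) = √(187 + (157 - (-2 + 13*(13 + 169 - 4)))) = √(187 + (157 - (-2 + 13*178))) = √(187 + (157 - (-2 + 2314))) = √(187 + (157 - 1*2312)) = √(187 + (157 - 2312)) = √(187 - 2155) = √(-1968) = 4*I*√123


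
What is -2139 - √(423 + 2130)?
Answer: -2139 - √2553 ≈ -2189.5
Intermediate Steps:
-2139 - √(423 + 2130) = -2139 - √2553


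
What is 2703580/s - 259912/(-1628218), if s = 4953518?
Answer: 1422374097714/2016351792731 ≈ 0.70542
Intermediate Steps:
2703580/s - 259912/(-1628218) = 2703580/4953518 - 259912/(-1628218) = 2703580*(1/4953518) - 259912*(-1/1628218) = 1351790/2476759 + 129956/814109 = 1422374097714/2016351792731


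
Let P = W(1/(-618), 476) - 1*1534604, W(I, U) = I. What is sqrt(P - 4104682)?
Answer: I*sqrt(2153778666882)/618 ≈ 2374.7*I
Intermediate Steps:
P = -948385273/618 (P = 1/(-618) - 1*1534604 = -1/618 - 1534604 = -948385273/618 ≈ -1.5346e+6)
sqrt(P - 4104682) = sqrt(-948385273/618 - 4104682) = sqrt(-3485078749/618) = I*sqrt(2153778666882)/618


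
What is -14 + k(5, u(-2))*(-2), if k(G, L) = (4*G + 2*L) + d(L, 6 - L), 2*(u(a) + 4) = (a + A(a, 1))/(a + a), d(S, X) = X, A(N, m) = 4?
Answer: -115/2 ≈ -57.500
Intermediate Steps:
u(a) = -4 + (4 + a)/(4*a) (u(a) = -4 + ((a + 4)/(a + a))/2 = -4 + ((4 + a)/((2*a)))/2 = -4 + ((4 + a)*(1/(2*a)))/2 = -4 + ((4 + a)/(2*a))/2 = -4 + (4 + a)/(4*a))
k(G, L) = 6 + L + 4*G (k(G, L) = (4*G + 2*L) + (6 - L) = (2*L + 4*G) + (6 - L) = 6 + L + 4*G)
-14 + k(5, u(-2))*(-2) = -14 + (6 + (-15/4 + 1/(-2)) + 4*5)*(-2) = -14 + (6 + (-15/4 - ½) + 20)*(-2) = -14 + (6 - 17/4 + 20)*(-2) = -14 + (87/4)*(-2) = -14 - 87/2 = -115/2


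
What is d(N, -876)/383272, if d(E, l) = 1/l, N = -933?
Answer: -1/335746272 ≈ -2.9784e-9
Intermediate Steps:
d(N, -876)/383272 = 1/(-876*383272) = -1/876*1/383272 = -1/335746272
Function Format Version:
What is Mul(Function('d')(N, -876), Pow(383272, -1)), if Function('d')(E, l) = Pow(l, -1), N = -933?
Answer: Rational(-1, 335746272) ≈ -2.9784e-9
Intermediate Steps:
Mul(Function('d')(N, -876), Pow(383272, -1)) = Mul(Pow(-876, -1), Pow(383272, -1)) = Mul(Rational(-1, 876), Rational(1, 383272)) = Rational(-1, 335746272)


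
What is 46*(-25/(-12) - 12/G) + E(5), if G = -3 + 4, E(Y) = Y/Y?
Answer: -2731/6 ≈ -455.17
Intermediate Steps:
E(Y) = 1
G = 1
46*(-25/(-12) - 12/G) + E(5) = 46*(-25/(-12) - 12/1) + 1 = 46*(-25*(-1/12) - 12*1) + 1 = 46*(25/12 - 12) + 1 = 46*(-119/12) + 1 = -2737/6 + 1 = -2731/6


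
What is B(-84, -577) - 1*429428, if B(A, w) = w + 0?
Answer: -430005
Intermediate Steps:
B(A, w) = w
B(-84, -577) - 1*429428 = -577 - 1*429428 = -577 - 429428 = -430005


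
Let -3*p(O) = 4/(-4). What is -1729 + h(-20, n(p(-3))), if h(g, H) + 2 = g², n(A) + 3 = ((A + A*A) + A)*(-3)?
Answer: -1331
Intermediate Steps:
p(O) = ⅓ (p(O) = -4/(3*(-4)) = -4*(-1)/(3*4) = -⅓*(-1) = ⅓)
n(A) = -3 - 6*A - 3*A² (n(A) = -3 + ((A + A*A) + A)*(-3) = -3 + ((A + A²) + A)*(-3) = -3 + (A² + 2*A)*(-3) = -3 + (-6*A - 3*A²) = -3 - 6*A - 3*A²)
h(g, H) = -2 + g²
-1729 + h(-20, n(p(-3))) = -1729 + (-2 + (-20)²) = -1729 + (-2 + 400) = -1729 + 398 = -1331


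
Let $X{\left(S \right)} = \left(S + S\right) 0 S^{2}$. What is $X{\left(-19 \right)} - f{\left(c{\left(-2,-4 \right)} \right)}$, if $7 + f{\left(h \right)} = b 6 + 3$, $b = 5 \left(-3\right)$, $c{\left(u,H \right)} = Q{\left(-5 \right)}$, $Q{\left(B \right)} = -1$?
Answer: $94$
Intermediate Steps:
$c{\left(u,H \right)} = -1$
$b = -15$
$f{\left(h \right)} = -94$ ($f{\left(h \right)} = -7 + \left(\left(-15\right) 6 + 3\right) = -7 + \left(-90 + 3\right) = -7 - 87 = -94$)
$X{\left(S \right)} = 0$ ($X{\left(S \right)} = 2 S 0 = 0$)
$X{\left(-19 \right)} - f{\left(c{\left(-2,-4 \right)} \right)} = 0 - -94 = 0 + 94 = 94$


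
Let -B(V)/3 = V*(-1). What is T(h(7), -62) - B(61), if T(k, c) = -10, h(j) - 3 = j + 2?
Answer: -193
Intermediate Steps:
h(j) = 5 + j (h(j) = 3 + (j + 2) = 3 + (2 + j) = 5 + j)
B(V) = 3*V (B(V) = -3*V*(-1) = -(-3)*V = 3*V)
T(h(7), -62) - B(61) = -10 - 3*61 = -10 - 1*183 = -10 - 183 = -193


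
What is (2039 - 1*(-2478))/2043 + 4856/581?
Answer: 12545185/1186983 ≈ 10.569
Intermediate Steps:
(2039 - 1*(-2478))/2043 + 4856/581 = (2039 + 2478)*(1/2043) + 4856*(1/581) = 4517*(1/2043) + 4856/581 = 4517/2043 + 4856/581 = 12545185/1186983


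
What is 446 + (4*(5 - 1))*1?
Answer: 462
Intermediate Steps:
446 + (4*(5 - 1))*1 = 446 + (4*4)*1 = 446 + 16*1 = 446 + 16 = 462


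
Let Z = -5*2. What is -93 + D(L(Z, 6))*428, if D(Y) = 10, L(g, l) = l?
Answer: 4187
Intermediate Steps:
Z = -10
-93 + D(L(Z, 6))*428 = -93 + 10*428 = -93 + 4280 = 4187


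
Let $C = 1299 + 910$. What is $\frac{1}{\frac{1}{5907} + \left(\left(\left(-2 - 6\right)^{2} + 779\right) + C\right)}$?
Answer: $\frac{5907}{18028165} \approx 0.00032765$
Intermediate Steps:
$C = 2209$
$\frac{1}{\frac{1}{5907} + \left(\left(\left(-2 - 6\right)^{2} + 779\right) + C\right)} = \frac{1}{\frac{1}{5907} + \left(\left(\left(-2 - 6\right)^{2} + 779\right) + 2209\right)} = \frac{1}{\frac{1}{5907} + \left(\left(\left(-8\right)^{2} + 779\right) + 2209\right)} = \frac{1}{\frac{1}{5907} + \left(\left(64 + 779\right) + 2209\right)} = \frac{1}{\frac{1}{5907} + \left(843 + 2209\right)} = \frac{1}{\frac{1}{5907} + 3052} = \frac{1}{\frac{18028165}{5907}} = \frac{5907}{18028165}$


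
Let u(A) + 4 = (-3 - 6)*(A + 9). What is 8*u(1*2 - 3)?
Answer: -608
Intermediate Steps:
u(A) = -85 - 9*A (u(A) = -4 + (-3 - 6)*(A + 9) = -4 - 9*(9 + A) = -4 + (-81 - 9*A) = -85 - 9*A)
8*u(1*2 - 3) = 8*(-85 - 9*(1*2 - 3)) = 8*(-85 - 9*(2 - 3)) = 8*(-85 - 9*(-1)) = 8*(-85 + 9) = 8*(-76) = -608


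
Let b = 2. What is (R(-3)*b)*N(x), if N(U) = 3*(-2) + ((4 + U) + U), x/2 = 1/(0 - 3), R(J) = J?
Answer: 20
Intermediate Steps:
x = -2/3 (x = 2/(0 - 3) = 2/(-3) = 2*(-1/3) = -2/3 ≈ -0.66667)
N(U) = -2 + 2*U (N(U) = -6 + (4 + 2*U) = -2 + 2*U)
(R(-3)*b)*N(x) = (-3*2)*(-2 + 2*(-2/3)) = -6*(-2 - 4/3) = -6*(-10/3) = 20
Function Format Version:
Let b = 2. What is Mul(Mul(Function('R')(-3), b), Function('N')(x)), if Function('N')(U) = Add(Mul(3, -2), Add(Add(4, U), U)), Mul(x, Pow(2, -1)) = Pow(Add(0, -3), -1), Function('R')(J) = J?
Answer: 20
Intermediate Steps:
x = Rational(-2, 3) (x = Mul(2, Pow(Add(0, -3), -1)) = Mul(2, Pow(-3, -1)) = Mul(2, Rational(-1, 3)) = Rational(-2, 3) ≈ -0.66667)
Function('N')(U) = Add(-2, Mul(2, U)) (Function('N')(U) = Add(-6, Add(4, Mul(2, U))) = Add(-2, Mul(2, U)))
Mul(Mul(Function('R')(-3), b), Function('N')(x)) = Mul(Mul(-3, 2), Add(-2, Mul(2, Rational(-2, 3)))) = Mul(-6, Add(-2, Rational(-4, 3))) = Mul(-6, Rational(-10, 3)) = 20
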